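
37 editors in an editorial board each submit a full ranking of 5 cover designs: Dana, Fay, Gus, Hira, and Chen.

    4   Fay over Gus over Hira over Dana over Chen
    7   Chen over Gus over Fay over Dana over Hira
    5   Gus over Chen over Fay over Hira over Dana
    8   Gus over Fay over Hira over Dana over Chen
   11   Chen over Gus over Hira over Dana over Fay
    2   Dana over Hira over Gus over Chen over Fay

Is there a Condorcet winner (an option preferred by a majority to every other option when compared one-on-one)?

Head-to-head results (37 voters total):
Dana vs Fay: Fay wins 24–13.
Dana vs Gus: Gus wins 35–2.
Dana vs Hira: Hira wins 28–9.
Dana vs Chen: Chen wins 23–14.
Fay vs Gus: Gus wins 33–4.
Fay vs Hira: Fay wins 24–13.
Fay vs Chen: Chen wins 25–12.
Gus vs Hira: Gus wins 35–2.
Gus vs Chen: Gus wins 19–18.
Hira vs Chen: Chen wins 23–14.
Gus beats each rival — Dana (35–2), Fay (33–4), Hira (35–2), Chen (19–18) — so Gus is the Condorcet winner.

Yes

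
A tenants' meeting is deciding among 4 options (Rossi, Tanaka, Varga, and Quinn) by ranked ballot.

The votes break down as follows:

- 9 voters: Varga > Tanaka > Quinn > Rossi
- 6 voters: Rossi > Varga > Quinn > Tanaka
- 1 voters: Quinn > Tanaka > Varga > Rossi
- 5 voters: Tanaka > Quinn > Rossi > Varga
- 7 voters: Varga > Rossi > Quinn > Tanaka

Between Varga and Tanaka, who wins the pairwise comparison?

Ballots ranking Varga above Tanaka: 9+6+7 = 22.
Ballots ranking Tanaka above Varga: 1+5 = 6.
Varga wins the head-to-head, 22–6.

Varga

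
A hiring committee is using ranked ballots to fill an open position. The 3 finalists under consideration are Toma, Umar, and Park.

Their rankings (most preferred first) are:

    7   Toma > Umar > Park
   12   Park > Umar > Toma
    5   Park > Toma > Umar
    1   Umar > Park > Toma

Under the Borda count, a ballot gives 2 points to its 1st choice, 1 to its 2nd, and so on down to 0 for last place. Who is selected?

Park

Borda scores:
  Toma: 7·2 + 12·0 + 5·1 + 0 = 19
  Umar: 7·1 + 12·1 + 5·0 + 2 = 21
  Park: 7·0 + 12·2 + 5·2 + 1 = 35
Park has the highest total.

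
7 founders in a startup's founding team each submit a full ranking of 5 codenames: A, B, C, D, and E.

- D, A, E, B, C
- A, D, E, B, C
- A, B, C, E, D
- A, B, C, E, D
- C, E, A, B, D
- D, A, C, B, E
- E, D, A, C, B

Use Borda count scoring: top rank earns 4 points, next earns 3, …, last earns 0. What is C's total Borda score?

Borda scores:
  A: 3 + 4 + 4 + 4 + 2 + 3 + 2 = 22
  B: 1 + 1 + 3 + 3 + 1 + 1 + 0 = 10
  C: 0 + 0 + 2 + 2 + 4 + 2 + 1 = 11
  D: 4 + 3 + 0 + 0 + 0 + 4 + 3 = 14
  E: 2 + 2 + 1 + 1 + 3 + 0 + 4 = 13

11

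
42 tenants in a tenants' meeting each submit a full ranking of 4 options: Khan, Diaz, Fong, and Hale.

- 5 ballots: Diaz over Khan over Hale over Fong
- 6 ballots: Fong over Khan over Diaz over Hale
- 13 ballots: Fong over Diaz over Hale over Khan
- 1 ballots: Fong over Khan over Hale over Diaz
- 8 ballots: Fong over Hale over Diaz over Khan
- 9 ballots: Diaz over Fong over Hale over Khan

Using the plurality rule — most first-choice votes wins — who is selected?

Fong

First-place vote totals:
  Khan: 0
  Diaz: 14
  Fong: 28
  Hale: 0
Fong has the most first-place votes.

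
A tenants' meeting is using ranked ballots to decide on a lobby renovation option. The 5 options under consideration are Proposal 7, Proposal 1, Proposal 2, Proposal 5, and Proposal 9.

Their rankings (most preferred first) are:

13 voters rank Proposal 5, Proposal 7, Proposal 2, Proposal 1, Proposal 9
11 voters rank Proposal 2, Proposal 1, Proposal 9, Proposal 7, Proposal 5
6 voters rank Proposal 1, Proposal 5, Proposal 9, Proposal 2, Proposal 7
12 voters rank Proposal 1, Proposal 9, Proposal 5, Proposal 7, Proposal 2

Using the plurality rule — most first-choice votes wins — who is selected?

First-place vote totals:
  Proposal 7: 0
  Proposal 1: 18
  Proposal 2: 11
  Proposal 5: 13
  Proposal 9: 0
Proposal 1 has the most first-place votes.

Proposal 1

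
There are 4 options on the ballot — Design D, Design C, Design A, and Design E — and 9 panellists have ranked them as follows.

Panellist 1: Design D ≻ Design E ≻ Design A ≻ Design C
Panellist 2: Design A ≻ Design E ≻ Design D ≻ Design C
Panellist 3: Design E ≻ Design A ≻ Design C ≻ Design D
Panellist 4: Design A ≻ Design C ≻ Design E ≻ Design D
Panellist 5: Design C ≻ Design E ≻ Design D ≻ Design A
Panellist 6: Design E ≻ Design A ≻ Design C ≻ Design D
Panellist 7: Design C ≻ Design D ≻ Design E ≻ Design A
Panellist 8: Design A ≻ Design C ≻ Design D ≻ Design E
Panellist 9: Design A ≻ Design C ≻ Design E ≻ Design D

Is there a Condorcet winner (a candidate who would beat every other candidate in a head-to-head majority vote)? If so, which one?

Head-to-head results (9 voters total):
Design D vs Design C: Design C wins 7–2.
Design D vs Design A: Design A wins 6–3.
Design D vs Design E: Design E wins 6–3.
Design C vs Design A: Design A wins 7–2.
Design C vs Design E: Design C wins 5–4.
Design A vs Design E: Design E wins 5–4.
No candidate beats all others: Design C beats Design E beats Design A beats Design C, a majority cycle.

There is no Condorcet winner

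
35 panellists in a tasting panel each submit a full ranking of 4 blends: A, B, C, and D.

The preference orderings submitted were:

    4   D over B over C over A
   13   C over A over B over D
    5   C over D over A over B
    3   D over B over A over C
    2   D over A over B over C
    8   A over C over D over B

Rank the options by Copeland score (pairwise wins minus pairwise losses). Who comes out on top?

C

Pairwise results:
  A vs B: A wins 28–7.
  A vs C: C wins 22–13.
  A vs D: A wins 21–14.
  B vs C: C wins 26–9.
  B vs D: D wins 22–13.
  C vs D: C wins 26–9.
Copeland scores (wins − losses):
  A: 2 − 1 = 1
  B: 0 − 3 = -3
  C: 3 − 0 = 3
  D: 1 − 2 = -1
C has the best Copeland score.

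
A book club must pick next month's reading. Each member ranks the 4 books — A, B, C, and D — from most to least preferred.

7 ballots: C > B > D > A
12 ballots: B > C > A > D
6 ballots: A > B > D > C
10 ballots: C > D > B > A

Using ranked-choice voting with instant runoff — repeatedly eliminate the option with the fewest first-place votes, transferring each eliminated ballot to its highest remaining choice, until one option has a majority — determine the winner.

Round 1: C 17, B 12, A 6, D 0. D has the fewest and is eliminated.
Round 2: C 17, B 12, A 6. A has the fewest and is eliminated.
Round 3: B 18, C 17. B has a majority.

B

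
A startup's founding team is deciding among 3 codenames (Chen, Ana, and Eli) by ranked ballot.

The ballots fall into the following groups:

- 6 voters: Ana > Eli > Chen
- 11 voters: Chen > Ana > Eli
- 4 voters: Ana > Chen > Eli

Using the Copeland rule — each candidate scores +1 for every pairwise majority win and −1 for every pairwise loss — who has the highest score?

Pairwise results:
  Chen vs Ana: Chen wins 11–10.
  Chen vs Eli: Chen wins 15–6.
  Ana vs Eli: Ana wins 21–0.
Copeland scores (wins − losses):
  Chen: 2 − 0 = 2
  Ana: 1 − 1 = 0
  Eli: 0 − 2 = -2
Chen has the best Copeland score.

Chen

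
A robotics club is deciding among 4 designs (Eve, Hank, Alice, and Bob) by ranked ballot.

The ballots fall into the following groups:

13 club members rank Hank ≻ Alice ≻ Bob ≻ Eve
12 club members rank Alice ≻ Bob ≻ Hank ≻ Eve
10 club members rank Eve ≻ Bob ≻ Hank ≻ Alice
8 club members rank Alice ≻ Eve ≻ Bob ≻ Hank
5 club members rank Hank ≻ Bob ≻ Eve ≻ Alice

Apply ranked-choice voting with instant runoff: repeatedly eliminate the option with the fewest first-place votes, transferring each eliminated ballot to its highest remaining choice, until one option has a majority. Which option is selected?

Hank

Round 1: Alice 20, Hank 18, Eve 10, Bob 0. Bob has the fewest and is eliminated.
Round 2: Alice 20, Hank 18, Eve 10. Eve has the fewest and is eliminated.
Round 3: Hank 28, Alice 20. Hank has a majority.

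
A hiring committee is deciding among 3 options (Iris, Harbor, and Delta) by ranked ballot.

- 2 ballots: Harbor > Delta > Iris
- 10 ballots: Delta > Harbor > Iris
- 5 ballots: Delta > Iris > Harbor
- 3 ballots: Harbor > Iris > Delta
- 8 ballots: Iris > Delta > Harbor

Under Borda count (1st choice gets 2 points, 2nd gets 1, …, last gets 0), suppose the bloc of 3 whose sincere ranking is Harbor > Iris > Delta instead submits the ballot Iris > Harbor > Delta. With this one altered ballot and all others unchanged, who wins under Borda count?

Delta

Borda totals with the altered ballot: Iris 27, Harbor 17, Delta 40.
The winner is unchanged: still Delta.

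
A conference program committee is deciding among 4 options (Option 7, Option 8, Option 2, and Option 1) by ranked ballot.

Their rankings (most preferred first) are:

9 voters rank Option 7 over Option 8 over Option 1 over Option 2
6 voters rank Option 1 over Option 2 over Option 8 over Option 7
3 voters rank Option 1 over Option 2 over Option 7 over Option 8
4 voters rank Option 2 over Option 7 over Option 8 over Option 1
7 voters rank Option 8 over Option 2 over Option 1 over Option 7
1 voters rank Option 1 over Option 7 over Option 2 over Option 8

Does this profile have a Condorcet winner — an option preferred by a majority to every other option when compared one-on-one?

No

Head-to-head results (30 voters total):
Option 7 vs Option 8: Option 7 wins 17–13.
Option 7 vs Option 2: Option 2 wins 20–10.
Option 7 vs Option 1: Option 1 wins 17–13.
Option 8 vs Option 2: Option 8 wins 16–14.
Option 8 vs Option 1: Option 8 wins 20–10.
Option 2 vs Option 1: Option 1 wins 19–11.
No candidate beats all others: Option 7 beats Option 8 beats Option 2 beats Option 7, a majority cycle.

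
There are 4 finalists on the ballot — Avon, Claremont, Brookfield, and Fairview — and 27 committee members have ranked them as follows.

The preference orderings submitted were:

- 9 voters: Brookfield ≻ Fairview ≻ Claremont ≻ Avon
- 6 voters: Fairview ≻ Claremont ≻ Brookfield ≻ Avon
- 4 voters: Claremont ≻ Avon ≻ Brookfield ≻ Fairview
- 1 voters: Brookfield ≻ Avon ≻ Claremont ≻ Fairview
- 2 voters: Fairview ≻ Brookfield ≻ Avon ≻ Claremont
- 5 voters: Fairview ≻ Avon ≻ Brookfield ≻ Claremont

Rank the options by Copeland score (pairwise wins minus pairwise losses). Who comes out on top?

Pairwise results:
  Avon vs Claremont: Claremont wins 19–8.
  Avon vs Brookfield: Brookfield wins 18–9.
  Avon vs Fairview: Fairview wins 22–5.
  Claremont vs Brookfield: Brookfield wins 17–10.
  Claremont vs Fairview: Fairview wins 22–5.
  Brookfield vs Fairview: Brookfield wins 14–13.
Copeland scores (wins − losses):
  Avon: 0 − 3 = -3
  Claremont: 1 − 2 = -1
  Brookfield: 3 − 0 = 3
  Fairview: 2 − 1 = 1
Brookfield has the best Copeland score.

Brookfield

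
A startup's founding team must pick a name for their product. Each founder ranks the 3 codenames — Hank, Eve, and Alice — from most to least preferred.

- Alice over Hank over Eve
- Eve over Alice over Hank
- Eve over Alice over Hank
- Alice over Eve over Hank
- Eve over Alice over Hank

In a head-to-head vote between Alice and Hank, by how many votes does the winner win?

Ballots ranking Alice above Hank: 5.
Ballots ranking Hank above Alice: 0.
Alice wins 5–0, a margin of 5.

5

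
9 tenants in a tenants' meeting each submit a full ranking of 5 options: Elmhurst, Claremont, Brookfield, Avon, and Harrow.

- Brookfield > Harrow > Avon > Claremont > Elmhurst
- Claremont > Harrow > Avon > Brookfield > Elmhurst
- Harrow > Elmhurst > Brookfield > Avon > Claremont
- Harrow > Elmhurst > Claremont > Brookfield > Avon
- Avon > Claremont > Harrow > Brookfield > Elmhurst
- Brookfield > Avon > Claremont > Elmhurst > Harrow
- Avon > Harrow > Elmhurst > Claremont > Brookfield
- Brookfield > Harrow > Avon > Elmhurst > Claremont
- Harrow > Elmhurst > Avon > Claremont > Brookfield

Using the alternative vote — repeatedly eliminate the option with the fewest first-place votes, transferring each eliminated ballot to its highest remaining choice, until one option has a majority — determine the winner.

Round 1: Brookfield 3, Harrow 3, Avon 2, Claremont 1, Elmhurst 0. Elmhurst has the fewest and is eliminated.
Round 2: Brookfield 3, Harrow 3, Avon 2, Claremont 1. Claremont has the fewest and is eliminated.
Round 3: Harrow 4, Brookfield 3, Avon 2. Avon has the fewest and is eliminated.
Round 4: Harrow 6, Brookfield 3. Harrow has a majority.

Harrow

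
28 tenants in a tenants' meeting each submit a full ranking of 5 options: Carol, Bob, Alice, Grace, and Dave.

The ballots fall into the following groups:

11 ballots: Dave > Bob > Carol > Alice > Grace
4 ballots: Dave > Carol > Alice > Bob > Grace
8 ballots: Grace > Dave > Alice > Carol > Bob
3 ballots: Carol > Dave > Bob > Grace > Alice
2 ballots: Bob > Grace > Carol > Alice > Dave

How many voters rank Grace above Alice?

Ballots ranking Grace above Alice: 8+3+2 = 13.
Ballots ranking Alice above Grace: 11+4 = 15.
So 13 of 28 voters prefer Grace to Alice.

13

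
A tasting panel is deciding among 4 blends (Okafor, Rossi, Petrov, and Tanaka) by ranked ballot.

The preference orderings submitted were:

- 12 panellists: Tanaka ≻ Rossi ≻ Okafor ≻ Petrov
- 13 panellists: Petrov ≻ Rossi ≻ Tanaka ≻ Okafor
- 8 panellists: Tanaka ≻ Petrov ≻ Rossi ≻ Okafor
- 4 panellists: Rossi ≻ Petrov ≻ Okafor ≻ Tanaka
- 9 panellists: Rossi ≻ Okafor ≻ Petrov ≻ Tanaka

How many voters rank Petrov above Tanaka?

26

Ballots ranking Petrov above Tanaka: 13+4+9 = 26.
Ballots ranking Tanaka above Petrov: 12+8 = 20.
So 26 of 46 voters prefer Petrov to Tanaka.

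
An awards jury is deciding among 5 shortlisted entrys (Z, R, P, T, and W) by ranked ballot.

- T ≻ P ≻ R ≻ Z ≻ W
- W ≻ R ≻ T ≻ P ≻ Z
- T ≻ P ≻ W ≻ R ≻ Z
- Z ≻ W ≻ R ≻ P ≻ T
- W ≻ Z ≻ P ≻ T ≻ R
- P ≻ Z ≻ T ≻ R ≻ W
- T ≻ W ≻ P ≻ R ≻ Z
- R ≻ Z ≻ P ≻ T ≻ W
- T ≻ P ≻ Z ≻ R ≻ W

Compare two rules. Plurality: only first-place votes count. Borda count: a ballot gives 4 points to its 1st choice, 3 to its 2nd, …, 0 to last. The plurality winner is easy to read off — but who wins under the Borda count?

T

Plurality first-place counts: Z 1, R 1, P 1, T 4, W 2 → T.
Borda totals: Z 16, R 15, P 21, T 22, W 16 → T.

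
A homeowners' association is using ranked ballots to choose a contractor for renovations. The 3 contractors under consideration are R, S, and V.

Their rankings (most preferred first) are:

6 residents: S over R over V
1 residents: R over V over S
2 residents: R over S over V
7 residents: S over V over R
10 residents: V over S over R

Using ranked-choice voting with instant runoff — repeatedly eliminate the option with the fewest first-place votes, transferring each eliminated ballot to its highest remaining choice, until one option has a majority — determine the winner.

S

Round 1: S 13, V 10, R 3. R has the fewest and is eliminated.
Round 2: S 15, V 11. S has a majority.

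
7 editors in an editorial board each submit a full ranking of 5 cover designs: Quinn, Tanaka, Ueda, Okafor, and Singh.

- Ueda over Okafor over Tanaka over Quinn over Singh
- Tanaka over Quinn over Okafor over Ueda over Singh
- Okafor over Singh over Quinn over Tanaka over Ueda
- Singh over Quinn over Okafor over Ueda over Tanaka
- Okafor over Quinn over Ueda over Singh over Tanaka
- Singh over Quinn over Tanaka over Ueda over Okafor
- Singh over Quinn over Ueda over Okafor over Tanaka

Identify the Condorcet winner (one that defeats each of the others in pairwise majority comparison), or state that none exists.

There is no Condorcet winner

Head-to-head results (7 voters total):
Quinn vs Tanaka: Quinn wins 5–2.
Quinn vs Ueda: Quinn wins 6–1.
Quinn vs Okafor: Quinn wins 4–3.
Quinn vs Singh: Singh wins 4–3.
Tanaka vs Ueda: Ueda wins 4–3.
Tanaka vs Okafor: Okafor wins 5–2.
Tanaka vs Singh: Singh wins 5–2.
Ueda vs Okafor: Okafor wins 4–3.
Ueda vs Singh: Singh wins 4–3.
Okafor vs Singh: Okafor wins 4–3.
No candidate beats all others: Quinn beats Okafor beats Singh beats Quinn, a majority cycle.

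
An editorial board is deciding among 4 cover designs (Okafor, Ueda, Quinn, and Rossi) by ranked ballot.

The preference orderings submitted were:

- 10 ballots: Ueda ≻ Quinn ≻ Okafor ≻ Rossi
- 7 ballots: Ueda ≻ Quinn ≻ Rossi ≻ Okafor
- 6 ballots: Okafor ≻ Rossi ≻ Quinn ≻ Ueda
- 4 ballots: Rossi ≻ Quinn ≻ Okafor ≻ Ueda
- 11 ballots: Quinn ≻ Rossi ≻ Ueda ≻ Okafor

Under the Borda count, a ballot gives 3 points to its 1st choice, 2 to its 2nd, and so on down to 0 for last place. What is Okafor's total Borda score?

Borda scores:
  Okafor: 10·1 + 7·0 + 6·3 + 4·1 + 11·0 = 32
  Ueda: 10·3 + 7·3 + 6·0 + 4·0 + 11·1 = 62
  Quinn: 10·2 + 7·2 + 6·1 + 4·2 + 11·3 = 81
  Rossi: 10·0 + 7·1 + 6·2 + 4·3 + 11·2 = 53

32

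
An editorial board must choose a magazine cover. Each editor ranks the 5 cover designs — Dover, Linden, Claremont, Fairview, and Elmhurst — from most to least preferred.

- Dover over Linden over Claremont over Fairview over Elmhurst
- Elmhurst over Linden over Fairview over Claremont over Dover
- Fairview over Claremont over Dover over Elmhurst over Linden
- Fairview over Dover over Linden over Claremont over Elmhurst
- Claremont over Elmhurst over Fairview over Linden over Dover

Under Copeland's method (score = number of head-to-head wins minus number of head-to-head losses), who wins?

Fairview

Pairwise results:
  Dover vs Linden: Dover wins 3–2.
  Dover vs Claremont: Claremont wins 3–2.
  Dover vs Fairview: Fairview wins 4–1.
  Dover vs Elmhurst: Dover wins 3–2.
  Linden vs Claremont: Linden wins 3–2.
  Linden vs Fairview: Fairview wins 3–2.
  Linden vs Elmhurst: Elmhurst wins 3–2.
  Claremont vs Fairview: Fairview wins 3–2.
  Claremont vs Elmhurst: Claremont wins 4–1.
  Fairview vs Elmhurst: Fairview wins 3–2.
Copeland scores (wins − losses):
  Dover: 2 − 2 = 0
  Linden: 1 − 3 = -2
  Claremont: 2 − 2 = 0
  Fairview: 4 − 0 = 4
  Elmhurst: 1 − 3 = -2
Fairview has the best Copeland score.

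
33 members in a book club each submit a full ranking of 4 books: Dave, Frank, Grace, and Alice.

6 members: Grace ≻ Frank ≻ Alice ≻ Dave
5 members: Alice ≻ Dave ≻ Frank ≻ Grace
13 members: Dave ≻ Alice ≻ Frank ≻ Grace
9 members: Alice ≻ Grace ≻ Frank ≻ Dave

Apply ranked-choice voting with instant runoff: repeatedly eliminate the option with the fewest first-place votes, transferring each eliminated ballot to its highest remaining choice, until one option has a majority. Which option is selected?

Round 1: Alice 14, Dave 13, Grace 6, Frank 0. Frank has the fewest and is eliminated.
Round 2: Alice 14, Dave 13, Grace 6. Grace has the fewest and is eliminated.
Round 3: Alice 20, Dave 13. Alice has a majority.

Alice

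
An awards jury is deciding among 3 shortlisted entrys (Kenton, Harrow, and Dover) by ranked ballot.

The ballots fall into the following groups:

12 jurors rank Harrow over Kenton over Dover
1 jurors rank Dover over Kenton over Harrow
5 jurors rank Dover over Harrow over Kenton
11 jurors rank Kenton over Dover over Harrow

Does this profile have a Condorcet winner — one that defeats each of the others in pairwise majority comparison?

No

Head-to-head results (29 voters total):
Kenton vs Harrow: Harrow wins 17–12.
Kenton vs Dover: Kenton wins 23–6.
Harrow vs Dover: Dover wins 17–12.
No candidate beats all others: Kenton beats Dover beats Harrow beats Kenton, a majority cycle.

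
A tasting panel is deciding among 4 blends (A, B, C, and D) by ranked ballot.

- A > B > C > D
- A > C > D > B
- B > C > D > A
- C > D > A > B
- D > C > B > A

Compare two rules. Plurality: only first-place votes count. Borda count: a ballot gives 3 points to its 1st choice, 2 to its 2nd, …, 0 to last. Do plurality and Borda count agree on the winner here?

No

Plurality first-place counts: A 2, B 1, C 1, D 1 → A.
Borda totals: A 7, B 6, C 10, D 7 → C.
The two rules disagree: plurality picks A, Borda picks C.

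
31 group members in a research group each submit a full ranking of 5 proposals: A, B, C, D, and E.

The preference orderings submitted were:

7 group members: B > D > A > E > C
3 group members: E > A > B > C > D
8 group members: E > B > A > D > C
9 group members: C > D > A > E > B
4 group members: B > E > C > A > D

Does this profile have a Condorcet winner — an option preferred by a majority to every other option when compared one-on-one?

Head-to-head results (31 voters total):
A vs B: B wins 19–12.
A vs C: A wins 18–13.
A vs D: D wins 16–15.
A vs E: A wins 16–15.
B vs C: B wins 22–9.
B vs D: B wins 22–9.
B vs E: E wins 20–11.
C vs D: C wins 16–15.
C vs E: E wins 22–9.
D vs E: D wins 16–15.
No candidate beats all others: A beats E beats B beats A, a majority cycle.

No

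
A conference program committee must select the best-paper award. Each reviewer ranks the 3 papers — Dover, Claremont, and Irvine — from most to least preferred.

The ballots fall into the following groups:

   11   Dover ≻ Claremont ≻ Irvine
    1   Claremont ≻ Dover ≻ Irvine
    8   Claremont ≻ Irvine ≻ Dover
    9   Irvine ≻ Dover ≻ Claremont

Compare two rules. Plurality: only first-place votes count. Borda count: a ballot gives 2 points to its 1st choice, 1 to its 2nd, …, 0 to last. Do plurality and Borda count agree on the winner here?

Yes

Plurality first-place counts: Dover 11, Claremont 9, Irvine 9 → Dover.
Borda totals: Dover 32, Claremont 29, Irvine 26 → Dover.
The two rules agree on Dover.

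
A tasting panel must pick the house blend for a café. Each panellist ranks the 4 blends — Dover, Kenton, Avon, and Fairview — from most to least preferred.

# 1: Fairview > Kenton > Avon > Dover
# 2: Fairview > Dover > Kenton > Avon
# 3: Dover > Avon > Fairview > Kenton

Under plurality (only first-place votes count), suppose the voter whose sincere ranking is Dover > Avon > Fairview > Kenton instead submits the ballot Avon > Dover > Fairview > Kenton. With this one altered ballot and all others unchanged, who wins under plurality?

First-place totals with the altered ballot: Dover 0, Kenton 0, Avon 1, Fairview 2.
The winner is unchanged: still Fairview.

Fairview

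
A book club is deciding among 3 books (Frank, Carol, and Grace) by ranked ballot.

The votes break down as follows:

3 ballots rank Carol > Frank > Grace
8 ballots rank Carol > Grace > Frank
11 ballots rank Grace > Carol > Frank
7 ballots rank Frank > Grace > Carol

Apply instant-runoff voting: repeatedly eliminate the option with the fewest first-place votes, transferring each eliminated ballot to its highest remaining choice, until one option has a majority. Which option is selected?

Grace

Round 1: Carol 11, Grace 11, Frank 7. Frank has the fewest and is eliminated.
Round 2: Grace 18, Carol 11. Grace has a majority.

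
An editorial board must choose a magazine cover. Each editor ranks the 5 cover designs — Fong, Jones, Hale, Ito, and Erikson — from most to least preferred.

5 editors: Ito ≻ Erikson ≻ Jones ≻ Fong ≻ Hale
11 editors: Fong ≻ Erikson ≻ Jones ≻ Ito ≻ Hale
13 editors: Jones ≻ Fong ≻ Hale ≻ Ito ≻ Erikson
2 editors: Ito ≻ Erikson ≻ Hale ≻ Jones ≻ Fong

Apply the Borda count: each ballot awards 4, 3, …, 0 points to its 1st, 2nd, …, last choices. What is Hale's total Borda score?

30

Borda scores:
  Fong: 5·1 + 11·4 + 13·3 + 2·0 = 88
  Jones: 5·2 + 11·2 + 13·4 + 2·1 = 86
  Hale: 5·0 + 11·0 + 13·2 + 2·2 = 30
  Ito: 5·4 + 11·1 + 13·1 + 2·4 = 52
  Erikson: 5·3 + 11·3 + 13·0 + 2·3 = 54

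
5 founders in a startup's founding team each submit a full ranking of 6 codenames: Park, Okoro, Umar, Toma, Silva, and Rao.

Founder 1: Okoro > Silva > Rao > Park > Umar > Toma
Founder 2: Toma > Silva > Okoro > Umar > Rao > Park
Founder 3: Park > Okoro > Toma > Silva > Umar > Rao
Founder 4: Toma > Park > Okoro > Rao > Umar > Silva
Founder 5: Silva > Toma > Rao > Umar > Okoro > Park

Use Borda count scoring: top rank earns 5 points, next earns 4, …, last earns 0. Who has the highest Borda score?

Borda scores:
  Park: 2 + 0 + 5 + 4 + 0 = 11
  Okoro: 5 + 3 + 4 + 3 + 1 = 16
  Umar: 1 + 2 + 1 + 1 + 2 = 7
  Toma: 0 + 5 + 3 + 5 + 4 = 17
  Silva: 4 + 4 + 2 + 0 + 5 = 15
  Rao: 3 + 1 + 0 + 2 + 3 = 9
Toma has the highest total.

Toma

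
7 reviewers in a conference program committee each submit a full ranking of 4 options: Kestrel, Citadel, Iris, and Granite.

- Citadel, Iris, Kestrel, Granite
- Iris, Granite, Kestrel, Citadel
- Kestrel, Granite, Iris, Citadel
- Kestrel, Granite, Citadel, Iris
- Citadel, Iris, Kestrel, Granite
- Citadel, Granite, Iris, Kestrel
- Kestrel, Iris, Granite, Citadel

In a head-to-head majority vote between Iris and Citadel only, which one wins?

Citadel

Ballots ranking Iris above Citadel: 3.
Ballots ranking Citadel above Iris: 4.
Citadel wins the head-to-head, 4–3.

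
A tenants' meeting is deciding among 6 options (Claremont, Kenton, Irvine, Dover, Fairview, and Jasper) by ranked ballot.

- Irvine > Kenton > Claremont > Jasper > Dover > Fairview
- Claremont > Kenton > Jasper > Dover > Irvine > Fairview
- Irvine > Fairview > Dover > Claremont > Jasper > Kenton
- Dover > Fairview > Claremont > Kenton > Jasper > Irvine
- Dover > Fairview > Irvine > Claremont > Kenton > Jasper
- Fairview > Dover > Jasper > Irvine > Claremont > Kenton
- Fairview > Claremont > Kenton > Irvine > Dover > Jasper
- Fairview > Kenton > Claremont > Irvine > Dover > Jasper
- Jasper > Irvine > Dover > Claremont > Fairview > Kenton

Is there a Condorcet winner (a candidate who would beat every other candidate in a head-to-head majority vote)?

Head-to-head results (9 voters total):
Claremont vs Kenton: Claremont wins 7–2.
Claremont vs Irvine: Irvine wins 5–4.
Claremont vs Dover: Dover wins 5–4.
Claremont vs Fairview: Fairview wins 6–3.
Claremont vs Jasper: Claremont wins 7–2.
Kenton vs Irvine: Irvine wins 5–4.
Kenton vs Dover: Dover wins 5–4.
Kenton vs Fairview: Fairview wins 7–2.
Kenton vs Jasper: Kenton wins 6–3.
Irvine vs Dover: Irvine wins 5–4.
Irvine vs Fairview: Fairview wins 5–4.
Irvine vs Jasper: Irvine wins 5–4.
Dover vs Fairview: Dover wins 5–4.
Dover vs Jasper: Dover wins 6–3.
Fairview vs Jasper: Fairview wins 6–3.
No candidate beats all others: Irvine beats Dover beats Fairview beats Irvine, a majority cycle.

No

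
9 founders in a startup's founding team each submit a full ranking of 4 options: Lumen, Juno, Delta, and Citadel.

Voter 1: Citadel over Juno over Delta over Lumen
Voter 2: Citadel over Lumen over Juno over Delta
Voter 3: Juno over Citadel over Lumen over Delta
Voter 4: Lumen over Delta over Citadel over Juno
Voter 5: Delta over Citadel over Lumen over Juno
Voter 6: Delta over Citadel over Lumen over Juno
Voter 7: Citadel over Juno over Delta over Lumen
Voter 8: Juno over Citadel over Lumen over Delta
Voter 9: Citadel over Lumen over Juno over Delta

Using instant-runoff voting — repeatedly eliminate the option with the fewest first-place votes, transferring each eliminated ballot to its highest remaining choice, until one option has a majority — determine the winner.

Round 1: Citadel 4, Juno 2, Delta 2, Lumen 1. Lumen has the fewest and is eliminated.
Round 2: Citadel 4, Delta 3, Juno 2. Juno has the fewest and is eliminated.
Round 3: Citadel 6, Delta 3. Citadel has a majority.

Citadel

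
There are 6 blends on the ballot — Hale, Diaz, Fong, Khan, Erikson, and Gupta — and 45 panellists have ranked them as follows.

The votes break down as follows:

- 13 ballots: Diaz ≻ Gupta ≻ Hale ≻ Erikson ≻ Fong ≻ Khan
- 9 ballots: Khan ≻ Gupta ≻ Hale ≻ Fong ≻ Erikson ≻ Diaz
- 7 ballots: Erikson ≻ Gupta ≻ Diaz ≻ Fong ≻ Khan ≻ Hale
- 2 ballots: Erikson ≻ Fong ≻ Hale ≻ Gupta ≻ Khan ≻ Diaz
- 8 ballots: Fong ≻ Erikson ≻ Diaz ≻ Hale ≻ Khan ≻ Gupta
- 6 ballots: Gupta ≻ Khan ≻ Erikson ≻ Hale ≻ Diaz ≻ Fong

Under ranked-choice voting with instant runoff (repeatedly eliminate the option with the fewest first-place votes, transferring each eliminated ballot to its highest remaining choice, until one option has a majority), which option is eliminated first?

Round 1: Diaz 13, Khan 9, Erikson 9, Fong 8, Gupta 6, Hale 0. Hale has the fewest and is eliminated.
Round 2: Diaz 13, Khan 9, Erikson 9, Fong 8, Gupta 6. Gupta has the fewest and is eliminated.
Round 3: Khan 15, Diaz 13, Erikson 9, Fong 8. Fong has the fewest and is eliminated.
Round 4: Erikson 17, Khan 15, Diaz 13. Diaz has the fewest and is eliminated.
Round 5: Erikson 30, Khan 15. Erikson has a majority.

Hale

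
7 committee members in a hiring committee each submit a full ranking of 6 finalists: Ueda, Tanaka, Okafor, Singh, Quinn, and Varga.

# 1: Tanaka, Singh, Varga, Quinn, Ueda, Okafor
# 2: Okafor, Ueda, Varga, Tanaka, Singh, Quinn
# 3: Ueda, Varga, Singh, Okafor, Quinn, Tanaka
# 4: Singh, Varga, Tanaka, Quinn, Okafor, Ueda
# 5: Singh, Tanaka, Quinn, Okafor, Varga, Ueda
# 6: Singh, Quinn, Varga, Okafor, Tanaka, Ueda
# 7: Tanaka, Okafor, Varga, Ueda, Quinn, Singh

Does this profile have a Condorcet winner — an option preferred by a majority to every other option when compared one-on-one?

Head-to-head results (7 voters total):
Ueda vs Tanaka: Tanaka wins 5–2.
Ueda vs Okafor: Okafor wins 5–2.
Ueda vs Singh: Singh wins 4–3.
Ueda vs Quinn: Quinn wins 4–3.
Ueda vs Varga: Varga wins 5–2.
Tanaka vs Okafor: Tanaka wins 4–3.
Tanaka vs Singh: Singh wins 4–3.
Tanaka vs Quinn: Tanaka wins 5–2.
Tanaka vs Varga: Varga wins 4–3.
Okafor vs Singh: Singh wins 5–2.
Okafor vs Quinn: Quinn wins 4–3.
Okafor vs Varga: Varga wins 4–3.
Singh vs Quinn: Singh wins 6–1.
Singh vs Varga: Singh wins 4–3.
Quinn vs Varga: Varga wins 5–2.
Singh beats each rival — Ueda (4–3), Tanaka (4–3), Okafor (5–2), Quinn (6–1), Varga (4–3) — so Singh is the Condorcet winner.

Yes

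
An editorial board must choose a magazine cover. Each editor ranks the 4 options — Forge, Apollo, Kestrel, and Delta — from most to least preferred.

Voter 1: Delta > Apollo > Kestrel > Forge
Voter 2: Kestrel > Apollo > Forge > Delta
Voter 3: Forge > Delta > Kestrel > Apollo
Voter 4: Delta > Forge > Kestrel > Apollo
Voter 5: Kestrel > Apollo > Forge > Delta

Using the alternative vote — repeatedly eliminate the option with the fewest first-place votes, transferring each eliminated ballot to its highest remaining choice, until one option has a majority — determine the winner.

Delta

Round 1: Kestrel 2, Delta 2, Forge 1, Apollo 0. Apollo has the fewest and is eliminated.
Round 2: Kestrel 2, Delta 2, Forge 1. Forge has the fewest and is eliminated.
Round 3: Delta 3, Kestrel 2. Delta has a majority.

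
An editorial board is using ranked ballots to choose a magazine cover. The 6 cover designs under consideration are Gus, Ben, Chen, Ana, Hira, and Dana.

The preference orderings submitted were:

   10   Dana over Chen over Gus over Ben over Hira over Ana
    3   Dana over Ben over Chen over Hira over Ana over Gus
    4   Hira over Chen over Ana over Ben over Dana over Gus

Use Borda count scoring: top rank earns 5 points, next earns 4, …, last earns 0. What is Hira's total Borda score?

Borda scores:
  Gus: 10·3 + 3·0 + 4·0 = 30
  Ben: 10·2 + 3·4 + 4·2 = 40
  Chen: 10·4 + 3·3 + 4·4 = 65
  Ana: 10·0 + 3·1 + 4·3 = 15
  Hira: 10·1 + 3·2 + 4·5 = 36
  Dana: 10·5 + 3·5 + 4·1 = 69

36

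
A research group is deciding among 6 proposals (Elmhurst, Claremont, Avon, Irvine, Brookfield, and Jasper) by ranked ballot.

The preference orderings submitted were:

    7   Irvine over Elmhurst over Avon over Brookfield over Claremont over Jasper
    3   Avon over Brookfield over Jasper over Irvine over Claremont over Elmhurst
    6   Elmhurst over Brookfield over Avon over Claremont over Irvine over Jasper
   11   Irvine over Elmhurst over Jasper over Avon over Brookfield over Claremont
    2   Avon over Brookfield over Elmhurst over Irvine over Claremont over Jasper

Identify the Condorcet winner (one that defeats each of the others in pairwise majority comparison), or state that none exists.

Head-to-head results (29 voters total):
Elmhurst vs Claremont: Elmhurst wins 26–3.
Elmhurst vs Avon: Elmhurst wins 24–5.
Elmhurst vs Irvine: Irvine wins 21–8.
Elmhurst vs Brookfield: Elmhurst wins 24–5.
Elmhurst vs Jasper: Elmhurst wins 26–3.
Claremont vs Avon: Avon wins 29–0.
Claremont vs Irvine: Irvine wins 23–6.
Claremont vs Brookfield: Brookfield wins 29–0.
Claremont vs Jasper: Claremont wins 15–14.
Avon vs Irvine: Irvine wins 18–11.
Avon vs Brookfield: Avon wins 23–6.
Avon vs Jasper: Avon wins 18–11.
Irvine vs Brookfield: Irvine wins 18–11.
Irvine vs Jasper: Irvine wins 26–3.
Brookfield vs Jasper: Brookfield wins 18–11.
Irvine beats each rival — Elmhurst (21–8), Claremont (23–6), Avon (18–11), Brookfield (18–11), Jasper (26–3) — so Irvine is the Condorcet winner.

Irvine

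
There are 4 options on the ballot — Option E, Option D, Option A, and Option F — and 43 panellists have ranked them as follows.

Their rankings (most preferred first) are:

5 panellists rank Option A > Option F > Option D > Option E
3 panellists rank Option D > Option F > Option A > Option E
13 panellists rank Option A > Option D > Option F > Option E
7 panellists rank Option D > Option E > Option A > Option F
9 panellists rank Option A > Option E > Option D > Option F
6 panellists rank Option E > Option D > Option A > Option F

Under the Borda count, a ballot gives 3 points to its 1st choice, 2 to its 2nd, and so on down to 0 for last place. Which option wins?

Option A

Borda scores:
  Option E: 5·0 + 3·0 + 13·0 + 7·2 + 9·2 + 6·3 = 50
  Option D: 5·1 + 3·3 + 13·2 + 7·3 + 9·1 + 6·2 = 82
  Option A: 5·3 + 3·1 + 13·3 + 7·1 + 9·3 + 6·1 = 97
  Option F: 5·2 + 3·2 + 13·1 + 7·0 + 9·0 + 6·0 = 29
Option A has the highest total.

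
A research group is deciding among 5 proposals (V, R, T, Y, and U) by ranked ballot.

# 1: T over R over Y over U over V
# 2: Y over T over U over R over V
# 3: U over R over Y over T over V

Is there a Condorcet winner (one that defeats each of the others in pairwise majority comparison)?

No

Head-to-head results (3 voters total):
V vs R: R wins 3–0.
V vs T: T wins 3–0.
V vs Y: Y wins 3–0.
V vs U: U wins 3–0.
R vs T: T wins 2–1.
R vs Y: R wins 2–1.
R vs U: U wins 2–1.
T vs Y: Y wins 2–1.
T vs U: T wins 2–1.
Y vs U: Y wins 2–1.
No candidate beats all others: R beats Y beats T beats R, a majority cycle.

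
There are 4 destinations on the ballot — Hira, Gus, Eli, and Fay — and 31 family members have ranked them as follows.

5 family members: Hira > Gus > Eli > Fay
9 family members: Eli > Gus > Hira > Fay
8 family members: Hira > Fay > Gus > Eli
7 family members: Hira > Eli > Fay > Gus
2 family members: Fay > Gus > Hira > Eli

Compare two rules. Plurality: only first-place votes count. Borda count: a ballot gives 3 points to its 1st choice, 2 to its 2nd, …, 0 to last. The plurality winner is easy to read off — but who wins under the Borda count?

Plurality first-place counts: Hira 20, Gus 0, Eli 9, Fay 2 → Hira.
Borda totals: Hira 71, Gus 40, Eli 46, Fay 29 → Hira.

Hira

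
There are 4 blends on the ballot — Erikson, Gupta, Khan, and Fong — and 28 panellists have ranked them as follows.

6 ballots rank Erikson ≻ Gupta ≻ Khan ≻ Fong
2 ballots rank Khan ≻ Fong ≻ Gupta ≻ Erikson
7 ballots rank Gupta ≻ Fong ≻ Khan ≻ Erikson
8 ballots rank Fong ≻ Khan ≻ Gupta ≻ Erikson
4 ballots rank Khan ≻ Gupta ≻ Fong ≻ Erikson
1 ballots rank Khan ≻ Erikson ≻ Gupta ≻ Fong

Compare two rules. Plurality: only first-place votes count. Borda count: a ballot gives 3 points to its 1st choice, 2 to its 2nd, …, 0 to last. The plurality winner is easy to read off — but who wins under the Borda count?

Gupta

Plurality first-place counts: Erikson 6, Gupta 7, Khan 7, Fong 8 → Fong.
Borda totals: Erikson 20, Gupta 52, Khan 50, Fong 46 → Gupta.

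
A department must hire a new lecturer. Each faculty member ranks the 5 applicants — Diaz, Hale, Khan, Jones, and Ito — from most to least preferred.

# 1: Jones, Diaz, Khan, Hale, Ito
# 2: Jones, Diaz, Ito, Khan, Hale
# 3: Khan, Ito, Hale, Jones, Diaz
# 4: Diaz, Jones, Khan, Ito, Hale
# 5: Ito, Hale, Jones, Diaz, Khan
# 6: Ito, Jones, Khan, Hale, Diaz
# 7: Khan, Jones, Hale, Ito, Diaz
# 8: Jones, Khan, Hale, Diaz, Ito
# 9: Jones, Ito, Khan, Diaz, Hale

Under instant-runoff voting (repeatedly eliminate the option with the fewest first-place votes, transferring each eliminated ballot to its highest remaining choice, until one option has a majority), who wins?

Round 1: Jones 4, Khan 2, Ito 2, Diaz 1, Hale 0. Hale has the fewest and is eliminated.
Round 2: Jones 4, Khan 2, Ito 2, Diaz 1. Diaz has the fewest and is eliminated.
Round 3: Jones 5, Khan 2, Ito 2. Jones has a majority.

Jones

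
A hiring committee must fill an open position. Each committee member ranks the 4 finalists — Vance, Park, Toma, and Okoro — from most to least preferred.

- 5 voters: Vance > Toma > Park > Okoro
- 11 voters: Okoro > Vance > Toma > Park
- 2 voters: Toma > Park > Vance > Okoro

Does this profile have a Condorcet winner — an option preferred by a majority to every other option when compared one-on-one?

Yes

Head-to-head results (18 voters total):
Vance vs Park: Vance wins 16–2.
Vance vs Toma: Vance wins 16–2.
Vance vs Okoro: Okoro wins 11–7.
Park vs Toma: Toma wins 18–0.
Park vs Okoro: Okoro wins 11–7.
Toma vs Okoro: Okoro wins 11–7.
Okoro beats each rival — Vance (11–7), Park (11–7), Toma (11–7) — so Okoro is the Condorcet winner.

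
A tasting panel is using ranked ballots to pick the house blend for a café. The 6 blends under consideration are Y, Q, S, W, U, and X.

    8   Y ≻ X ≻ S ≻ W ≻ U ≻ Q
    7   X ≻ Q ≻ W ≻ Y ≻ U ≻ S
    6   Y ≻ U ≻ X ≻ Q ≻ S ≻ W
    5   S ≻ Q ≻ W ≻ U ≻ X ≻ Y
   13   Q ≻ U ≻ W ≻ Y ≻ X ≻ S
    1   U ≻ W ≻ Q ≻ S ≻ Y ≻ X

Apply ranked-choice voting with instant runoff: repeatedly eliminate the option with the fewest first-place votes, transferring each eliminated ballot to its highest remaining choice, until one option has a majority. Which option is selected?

Round 1: Y 14, Q 13, X 7, S 5, U 1, W 0. W has the fewest and is eliminated.
Round 2: Y 14, Q 13, X 7, S 5, U 1. U has the fewest and is eliminated.
Round 3: Y 14, Q 14, X 7, S 5. S has the fewest and is eliminated.
Round 4: Q 19, Y 14, X 7. X has the fewest and is eliminated.
Round 5: Q 26, Y 14. Q has a majority.

Q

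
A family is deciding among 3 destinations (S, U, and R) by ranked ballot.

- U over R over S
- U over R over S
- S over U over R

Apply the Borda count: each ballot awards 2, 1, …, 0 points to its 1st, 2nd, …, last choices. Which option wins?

U

Borda scores:
  S: 0 + 0 + 2 = 2
  U: 2 + 2 + 1 = 5
  R: 1 + 1 + 0 = 2
U has the highest total.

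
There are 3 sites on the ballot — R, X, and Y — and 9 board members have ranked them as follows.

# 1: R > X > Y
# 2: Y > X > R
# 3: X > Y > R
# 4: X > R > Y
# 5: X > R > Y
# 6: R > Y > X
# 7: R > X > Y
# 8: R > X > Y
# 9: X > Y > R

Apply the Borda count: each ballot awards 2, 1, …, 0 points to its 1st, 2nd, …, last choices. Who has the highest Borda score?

Borda scores:
  R: 2 + 0 + 0 + 1 + 1 + 2 + 2 + 2 + 0 = 10
  X: 1 + 1 + 2 + 2 + 2 + 0 + 1 + 1 + 2 = 12
  Y: 0 + 2 + 1 + 0 + 0 + 1 + 0 + 0 + 1 = 5
X has the highest total.

X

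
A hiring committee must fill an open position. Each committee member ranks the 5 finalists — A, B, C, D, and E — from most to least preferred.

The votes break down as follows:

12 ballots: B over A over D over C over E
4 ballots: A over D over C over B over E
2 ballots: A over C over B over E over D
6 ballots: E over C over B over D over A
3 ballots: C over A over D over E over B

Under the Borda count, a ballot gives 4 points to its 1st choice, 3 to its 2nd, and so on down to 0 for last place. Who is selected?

A

Borda scores:
  A: 12·3 + 4·4 + 2·4 + 6·0 + 3·3 = 69
  B: 12·4 + 4·1 + 2·2 + 6·2 + 3·0 = 68
  C: 12·1 + 4·2 + 2·3 + 6·3 + 3·4 = 56
  D: 12·2 + 4·3 + 2·0 + 6·1 + 3·2 = 48
  E: 12·0 + 4·0 + 2·1 + 6·4 + 3·1 = 29
A has the highest total.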